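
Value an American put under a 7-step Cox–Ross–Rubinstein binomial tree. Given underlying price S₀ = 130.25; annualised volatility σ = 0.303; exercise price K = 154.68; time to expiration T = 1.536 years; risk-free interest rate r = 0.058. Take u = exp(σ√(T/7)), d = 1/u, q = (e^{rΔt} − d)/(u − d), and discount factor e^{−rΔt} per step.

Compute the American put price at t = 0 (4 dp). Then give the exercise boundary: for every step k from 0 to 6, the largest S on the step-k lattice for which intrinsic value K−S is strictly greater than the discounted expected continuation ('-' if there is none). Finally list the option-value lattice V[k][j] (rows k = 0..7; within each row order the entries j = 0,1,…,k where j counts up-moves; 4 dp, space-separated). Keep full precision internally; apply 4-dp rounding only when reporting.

price = 29.5726
boundary = - - 98.0606 113.0150 98.0606 113.0150 130.2500
tree:
29.5726
41.7067 18.6364
56.6194 28.4011 9.7061
69.5950 41.6650 16.3480 3.5569
80.8536 56.6194 26.6880 6.8064 0.5186
90.6225 69.5950 41.6650 12.9429 1.0709 0.0000
99.0987 80.8536 56.6194 24.4300 2.2114 0.0000 0.0000
106.4534 90.6225 69.5950 41.6650 4.5667 0.0000 0.0000 0.0000

Δt=0.21943, u=1.15250, d=0.86768, q=0.50954, disc=e^(-rΔt)=0.98735
k=7 terminal: V=max(K-S,0) → 106.4534 90.6225 69.5950 41.6650 4.5667 0.0000 0.0000 0.0000
k=6: j=0 S=55.5813 intr=99.0987 cont=97.1426 V=99.0987[EX]; j=1 S=73.8264 intr=80.8536 cont=78.8975 V=80.8536[EX]; j=2 S=98.0606 intr=56.6194 cont=54.6633 V=56.6194[EX]; j=3 S=130.2500 intr=24.4300 cont=22.4739 V=24.4300[EX]; j=4 S=173.0059 intr=0.0000 cont=2.2114 V=2.2114[hold]; j=5 S=229.7968 intr=0.0000 cont=0.0000 V=0.0000[hold]; j=6 S=305.2299 intr=0.0000 cont=0.0000 V=0.0000[hold]  S*(6)=130.2500
k=5: j=0 S=64.0575 intr=90.6225 cont=88.6664 V=90.6225[EX]; j=1 S=85.0850 intr=69.5950 cont=67.6389 V=69.5950[EX]; j=2 S=113.0150 intr=41.6650 cont=39.7089 V=41.6650[EX]; j=3 S=150.1133 intr=4.5667 cont=12.9429 V=12.9429[hold]; j=4 S=199.3895 intr=0.0000 cont=1.0709 V=1.0709[hold]; j=5 S=264.8412 intr=0.0000 cont=0.0000 V=0.0000[hold]  S*(5)=113.0150
k=4: j=0 S=73.8264 intr=80.8536 cont=78.8975 V=80.8536[EX]; j=1 S=98.0606 intr=56.6194 cont=54.6633 V=56.6194[EX]; j=2 S=130.2500 intr=24.4300 cont=26.6880 V=26.6880[hold]; j=3 S=173.0059 intr=0.0000 cont=6.8064 V=6.8064[hold]; j=4 S=229.7968 intr=0.0000 cont=0.5186 V=0.5186[hold]  S*(4)=98.0606
k=3: j=0 S=85.0850 intr=69.5950 cont=67.6389 V=69.5950[EX]; j=1 S=113.0150 intr=41.6650 cont=40.8448 V=41.6650[EX]; j=2 S=150.1133 intr=4.5667 cont=16.3480 V=16.3480[hold]; j=3 S=199.3895 intr=0.0000 cont=3.5569 V=3.5569[hold]  S*(3)=113.0150
k=2: j=0 S=98.0606 intr=56.6194 cont=54.6633 V=56.6194[EX]; j=1 S=130.2500 intr=24.4300 cont=28.4011 V=28.4011[hold]; j=2 S=173.0059 intr=0.0000 cont=9.7061 V=9.7061[hold]  S*(2)=98.0606
k=1: j=0 S=113.0150 intr=41.6650 cont=41.7067 V=41.7067[hold]; j=1 S=150.1133 intr=4.5667 cont=18.6364 V=18.6364[hold]  S*(1)=-
k=0: j=0 S=130.2500 intr=24.4300 cont=29.5726 V=29.5726[hold]  S*(0)=-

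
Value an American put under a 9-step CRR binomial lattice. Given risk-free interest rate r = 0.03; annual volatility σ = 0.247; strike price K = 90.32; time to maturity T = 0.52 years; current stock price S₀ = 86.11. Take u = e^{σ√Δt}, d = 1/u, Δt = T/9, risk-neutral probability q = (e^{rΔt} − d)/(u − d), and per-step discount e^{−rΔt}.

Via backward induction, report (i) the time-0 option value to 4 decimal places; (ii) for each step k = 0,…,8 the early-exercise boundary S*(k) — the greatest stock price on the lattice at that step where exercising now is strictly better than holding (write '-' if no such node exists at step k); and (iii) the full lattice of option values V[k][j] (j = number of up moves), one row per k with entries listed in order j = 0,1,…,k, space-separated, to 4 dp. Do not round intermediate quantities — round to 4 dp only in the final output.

Δt=0.05778  u=1.06117  d=0.94236  q=0.49976  discount=0.99827
step 9 (expiry): payoffs max(K−S,0) = 39.8549 33.4922 26.3273 18.2591 9.1737 0.0000 0.0000 0.0000 0.0000 0.0000
step 8: (k=8,j=0): S=53.5521, (K−S)⁺=36.7679, hold=36.6115 ⇒ V=36.7679 exercise | (k=8,j=1): S=60.3039, (K−S)⁺=30.0161, hold=29.8597 ⇒ V=30.0161 exercise | (k=8,j=2): S=67.9071, (K−S)⁺=22.4129, hold=22.2565 ⇒ V=22.4129 exercise | (k=8,j=3): S=76.4688, (K−S)⁺=13.8512, hold=13.6948 ⇒ V=13.8512 exercise | (k=8,j=4): S=86.1100, (K−S)⁺=4.2100, hold=4.5811 ⇒ V=4.5811 continue | (k=8,j=5): S=96.9668, (K−S)⁺=0.0000, hold=0.0000 ⇒ V=0.0000 continue | (k=8,j=6): S=109.1924, (K−S)⁺=0.0000, hold=0.0000 ⇒ V=0.0000 continue | (k=8,j=7): S=122.9594, (K−S)⁺=0.0000, hold=0.0000 ⇒ V=0.0000 continue | (k=8,j=8): S=138.4621, (K−S)⁺=0.0000, hold=0.0000 ⇒ V=0.0000 continue  boundary S*=76.4688
step 7: (k=7,j=0): S=56.8278, (K−S)⁺=33.4922, hold=33.3358 ⇒ V=33.4922 exercise | (k=7,j=1): S=63.9927, (K−S)⁺=26.3273, hold=26.1709 ⇒ V=26.3273 exercise | (k=7,j=2): S=72.0609, (K−S)⁺=18.2591, hold=18.1027 ⇒ V=18.2591 exercise | (k=7,j=3): S=81.1463, (K−S)⁺=9.1737, hold=9.2024 ⇒ V=9.2024 continue | (k=7,j=4): S=91.3773, (K−S)⁺=0.0000, hold=2.2876 ⇒ V=2.2876 continue | (k=7,j=5): S=102.8982, (K−S)⁺=0.0000, hold=0.0000 ⇒ V=0.0000 continue | (k=7,j=6): S=115.8716, (K−S)⁺=0.0000, hold=0.0000 ⇒ V=0.0000 continue | (k=7,j=7): S=130.4807, (K−S)⁺=0.0000, hold=0.0000 ⇒ V=0.0000 continue  boundary S*=72.0609
step 6: (k=6,j=0): S=60.3039, (K−S)⁺=30.0161, hold=29.8597 ⇒ V=30.0161 exercise | (k=6,j=1): S=67.9071, (K−S)⁺=22.4129, hold=22.2565 ⇒ V=22.4129 exercise | (k=6,j=2): S=76.4688, (K−S)⁺=13.8512, hold=13.7091 ⇒ V=13.8512 exercise | (k=6,j=3): S=86.1100, (K−S)⁺=4.2100, hold=5.7367 ⇒ V=5.7367 continue | (k=6,j=4): S=96.9668, (K−S)⁺=0.0000, hold=1.1424 ⇒ V=1.1424 continue | (k=6,j=5): S=109.1924, (K−S)⁺=0.0000, hold=0.0000 ⇒ V=0.0000 continue | (k=6,j=6): S=122.9594, (K−S)⁺=0.0000, hold=0.0000 ⇒ V=0.0000 continue  boundary S*=76.4688
step 5: (k=5,j=0): S=63.9927, (K−S)⁺=26.3273, hold=26.1709 ⇒ V=26.3273 exercise | (k=5,j=1): S=72.0609, (K−S)⁺=18.2591, hold=18.1027 ⇒ V=18.2591 exercise | (k=5,j=2): S=81.1463, (K−S)⁺=9.1737, hold=9.7789 ⇒ V=9.7789 continue | (k=5,j=3): S=91.3773, (K−S)⁺=0.0000, hold=3.4347 ⇒ V=3.4347 continue | (k=5,j=4): S=102.8982, (K−S)⁺=0.0000, hold=0.5705 ⇒ V=0.5705 continue | (k=5,j=5): S=115.8716, (K−S)⁺=0.0000, hold=0.0000 ⇒ V=0.0000 continue  boundary S*=72.0609
step 4: (k=4,j=0): S=67.9071, (K−S)⁺=22.4129, hold=22.2565 ⇒ V=22.4129 exercise | (k=4,j=1): S=76.4688, (K−S)⁺=13.8512, hold=13.9967 ⇒ V=13.9967 continue | (k=4,j=2): S=86.1100, (K−S)⁺=4.2100, hold=6.5968 ⇒ V=6.5968 continue | (k=4,j=3): S=96.9668, (K−S)⁺=0.0000, hold=1.9998 ⇒ V=1.9998 continue | (k=4,j=4): S=109.1924, (K−S)⁺=0.0000, hold=0.2849 ⇒ V=0.2849 continue  boundary S*=67.9071
step 3: (k=3,j=0): S=72.0609, (K−S)⁺=18.2591, hold=18.1753 ⇒ V=18.2591 exercise | (k=3,j=1): S=81.1463, (K−S)⁺=9.1737, hold=10.2807 ⇒ V=10.2807 continue | (k=3,j=2): S=91.3773, (K−S)⁺=0.0000, hold=4.2920 ⇒ V=4.2920 continue | (k=3,j=3): S=102.8982, (K−S)⁺=0.0000, hold=1.1408 ⇒ V=1.1408 continue  boundary S*=72.0609
step 2: (k=2,j=0): S=76.4688, (K−S)⁺=13.8512, hold=14.2471 ⇒ V=14.2471 continue | (k=2,j=1): S=86.1100, (K−S)⁺=4.2100, hold=7.2751 ⇒ V=7.2751 continue | (k=2,j=2): S=96.9668, (K−S)⁺=0.0000, hold=2.7124 ⇒ V=2.7124 continue  boundary S*=-
step 1: (k=1,j=0): S=81.1463, (K−S)⁺=9.1737, hold=10.7441 ⇒ V=10.7441 continue | (k=1,j=1): S=91.3773, (K−S)⁺=0.0000, hold=4.9862 ⇒ V=4.9862 continue  boundary S*=-
step 0: (k=0,j=0): S=86.1100, (K−S)⁺=4.2100, hold=7.8529 ⇒ V=7.8529 continue  boundary S*=-

price = 7.8529
boundary = - - - 72.0609 67.9071 72.0609 76.4688 72.0609 76.4688
tree:
7.8529
10.7441 4.9862
14.2471 7.2751 2.7124
18.2591 10.2807 4.2920 1.1408
22.4129 13.9967 6.5968 1.9998 0.2849
26.3273 18.2591 9.7789 3.4347 0.5705 0.0000
30.0161 22.4129 13.8512 5.7367 1.1424 0.0000 0.0000
33.4922 26.3273 18.2591 9.2024 2.2876 0.0000 0.0000 0.0000
36.7679 30.0161 22.4129 13.8512 4.5811 0.0000 0.0000 0.0000 0.0000
39.8549 33.4922 26.3273 18.2591 9.1737 0.0000 0.0000 0.0000 0.0000 0.0000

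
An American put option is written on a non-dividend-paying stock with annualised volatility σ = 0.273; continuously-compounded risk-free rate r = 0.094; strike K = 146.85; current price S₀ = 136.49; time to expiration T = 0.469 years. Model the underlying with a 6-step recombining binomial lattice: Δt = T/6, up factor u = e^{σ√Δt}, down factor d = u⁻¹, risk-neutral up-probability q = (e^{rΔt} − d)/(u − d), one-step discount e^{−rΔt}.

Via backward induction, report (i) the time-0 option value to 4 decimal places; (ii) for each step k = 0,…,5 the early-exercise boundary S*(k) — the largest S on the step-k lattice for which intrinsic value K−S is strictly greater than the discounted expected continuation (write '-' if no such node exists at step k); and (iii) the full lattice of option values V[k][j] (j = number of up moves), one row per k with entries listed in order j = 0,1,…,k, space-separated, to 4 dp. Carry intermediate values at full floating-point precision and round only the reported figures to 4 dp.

price = 13.9593
boundary = - - 117.1669 126.4599 117.1669 126.4599
tree:
13.9593
20.7640 8.0999
29.6831 13.1181 3.7482
38.2933 20.3901 6.8312 1.0576
46.2707 29.6831 12.0731 2.2629 0.0000
53.6619 38.2933 20.3901 4.8419 0.0000 0.0000
60.5099 46.2707 29.6831 10.3600 0.0000 0.0000 0.0000

Δt=0.07817  u=1.07931  d=0.92651  q=0.52919  discount=0.99268
step 6 (expiry): payoffs max(K−S,0) = 60.5099 46.2707 29.6831 10.3600 0.0000 0.0000 0.0000
step 5: (k=5,j=0): S=93.1881, (K−S)⁺=53.6619, hold=52.5868 ⇒ V=53.6619 exercise | (k=5,j=1): S=108.5567, (K−S)⁺=38.2933, hold=37.2182 ⇒ V=38.2933 exercise | (k=5,j=2): S=126.4599, (K−S)⁺=20.3901, hold=19.3151 ⇒ V=20.3901 exercise | (k=5,j=3): S=147.3156, (K−S)⁺=0.0000, hold=4.8419 ⇒ V=4.8419 continue | (k=5,j=4): S=171.6109, (K−S)⁺=0.0000, hold=0.0000 ⇒ V=0.0000 continue | (k=5,j=5): S=199.9130, (K−S)⁺=0.0000, hold=0.0000 ⇒ V=0.0000 continue  boundary S*=126.4599
step 4: (k=4,j=0): S=100.5793, (K−S)⁺=46.2707, hold=45.1956 ⇒ V=46.2707 exercise | (k=4,j=1): S=117.1669, (K−S)⁺=29.6831, hold=28.6081 ⇒ V=29.6831 exercise | (k=4,j=2): S=136.4900, (K−S)⁺=10.3600, hold=12.0731 ⇒ V=12.0731 continue | (k=4,j=3): S=158.9999, (K−S)⁺=0.0000, hold=2.2629 ⇒ V=2.2629 continue | (k=4,j=4): S=185.2222, (K−S)⁺=0.0000, hold=0.0000 ⇒ V=0.0000 continue  boundary S*=117.1669
step 3: (k=3,j=0): S=108.5567, (K−S)⁺=38.2933, hold=37.2182 ⇒ V=38.2933 exercise | (k=3,j=1): S=126.4599, (K−S)⁺=20.3901, hold=20.2150 ⇒ V=20.3901 exercise | (k=3,j=2): S=147.3156, (K−S)⁺=0.0000, hold=6.8312 ⇒ V=6.8312 continue | (k=3,j=3): S=171.6109, (K−S)⁺=0.0000, hold=1.0576 ⇒ V=1.0576 continue  boundary S*=126.4599
step 2: (k=2,j=0): S=117.1669, (K−S)⁺=29.6831, hold=28.6081 ⇒ V=29.6831 exercise | (k=2,j=1): S=136.4900, (K−S)⁺=10.3600, hold=13.1181 ⇒ V=13.1181 continue | (k=2,j=2): S=158.9999, (K−S)⁺=0.0000, hold=3.7482 ⇒ V=3.7482 continue  boundary S*=117.1669
step 1: (k=1,j=0): S=126.4599, (K−S)⁺=20.3901, hold=20.7640 ⇒ V=20.7640 continue | (k=1,j=1): S=147.3156, (K−S)⁺=0.0000, hold=8.0999 ⇒ V=8.0999 continue  boundary S*=-
step 0: (k=0,j=0): S=136.4900, (K−S)⁺=10.3600, hold=13.9593 ⇒ V=13.9593 continue  boundary S*=-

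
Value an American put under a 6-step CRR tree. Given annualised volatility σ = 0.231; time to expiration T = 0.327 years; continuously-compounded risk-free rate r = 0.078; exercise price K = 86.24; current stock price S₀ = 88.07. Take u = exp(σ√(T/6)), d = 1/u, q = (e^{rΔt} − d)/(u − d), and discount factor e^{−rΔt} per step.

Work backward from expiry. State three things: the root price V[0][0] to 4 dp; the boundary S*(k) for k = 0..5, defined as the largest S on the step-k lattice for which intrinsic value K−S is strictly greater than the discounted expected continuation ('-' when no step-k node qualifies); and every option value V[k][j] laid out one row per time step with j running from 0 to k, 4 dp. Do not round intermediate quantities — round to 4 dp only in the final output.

params: Δt=0.05450 u=1.05541 d=0.94750 q=0.52600 e^(-rΔt)=0.99576
t_6 payoffs: 22.5156 15.2583 7.1745 0.0000 0.0000 0.0000 0.0000
t_5: node(5,0) S=67.2552 payoff=18.9848 vs cont=18.6190 → 18.9848 [stop]  node(5,1) S=74.9147 payoff=11.3253 vs cont=10.9595 → 11.3253 [stop]  node(5,2) S=83.4464 payoff=2.7936 vs cont=3.3863 → 3.3863 [wait]  node(5,3) S=92.9498 payoff=0.0000 vs cont=0.0000 → 0.0000 [wait]  node(5,4) S=103.5355 payoff=0.0000 vs cont=0.0000 → 0.0000 [wait]  node(5,5) S=115.3268 payoff=0.0000 vs cont=0.0000 → 0.0000 [wait]  ⇒ S*(5)=74.9147
t_4: node(4,0) S=70.9817 payoff=15.2583 vs cont=14.8925 → 15.2583 [stop]  node(4,1) S=79.0655 payoff=7.1745 vs cont=7.1191 → 7.1745 [stop]  node(4,2) S=88.0700 payoff=0.0000 vs cont=1.5983 → 1.5983 [wait]  node(4,3) S=98.1000 payoff=0.0000 vs cont=0.0000 → 0.0000 [wait]  node(4,4) S=109.2722 payoff=0.0000 vs cont=0.0000 → 0.0000 [wait]  ⇒ S*(4)=79.0655
t_3: node(3,0) S=74.9147 payoff=11.3253 vs cont=10.9595 → 11.3253 [stop]  node(3,1) S=83.4464 payoff=2.7936 vs cont=4.2234 → 4.2234 [wait]  node(3,2) S=92.9498 payoff=0.0000 vs cont=0.7544 → 0.7544 [wait]  node(3,3) S=103.5355 payoff=0.0000 vs cont=0.0000 → 0.0000 [wait]  ⇒ S*(3)=74.9147
t_2: node(2,0) S=79.0655 payoff=7.1745 vs cont=7.5575 → 7.5575 [wait]  node(2,1) S=88.0700 payoff=0.0000 vs cont=2.3885 → 2.3885 [wait]  node(2,2) S=98.1000 payoff=0.0000 vs cont=0.3561 → 0.3561 [wait]  ⇒ S*(2)=-
t_1: node(1,0) S=83.4464 payoff=2.7936 vs cont=4.8181 → 4.8181 [wait]  node(1,1) S=92.9498 payoff=0.0000 vs cont=1.3138 → 1.3138 [wait]  ⇒ S*(1)=-
t_0: node(0,0) S=88.0700 payoff=0.0000 vs cont=2.9622 → 2.9622 [wait]  ⇒ S*(0)=-

price = 2.9622
boundary = - - - 74.9147 79.0655 74.9147
tree:
2.9622
4.8181 1.3138
7.5575 2.3885 0.3561
11.3253 4.2234 0.7544 0.0000
15.2583 7.1745 1.5983 0.0000 0.0000
18.9848 11.3253 3.3863 0.0000 0.0000 0.0000
22.5156 15.2583 7.1745 0.0000 0.0000 0.0000 0.0000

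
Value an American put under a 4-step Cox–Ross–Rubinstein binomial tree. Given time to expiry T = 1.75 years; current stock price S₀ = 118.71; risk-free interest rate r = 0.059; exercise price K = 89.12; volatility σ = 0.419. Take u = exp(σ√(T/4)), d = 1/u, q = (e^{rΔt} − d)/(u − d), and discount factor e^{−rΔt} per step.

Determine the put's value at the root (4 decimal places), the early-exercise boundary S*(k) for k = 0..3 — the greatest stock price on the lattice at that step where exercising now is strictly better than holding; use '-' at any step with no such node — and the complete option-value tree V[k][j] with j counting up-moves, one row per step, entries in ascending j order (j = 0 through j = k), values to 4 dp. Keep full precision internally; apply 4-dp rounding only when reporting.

Δt=0.43750, u=1.31935, d=0.75795, q=0.47773, disc=e^(-rΔt)=0.97452
k=4 terminal: V=max(K-S,0) → 49.9421 20.9231 0.0000 0.0000 0.0000
k=3: j=0 S=51.6896 intr=37.4304 cont=35.1594 V=37.4304[EX]; j=1 S=89.9758 intr=0.0000 cont=10.6490 V=10.6490[hold]; j=2 S=156.6205 intr=0.0000 cont=0.0000 V=0.0000[hold]; j=3 S=272.6287 intr=0.0000 cont=0.0000 V=0.0000[hold]  S*(3)=51.6896
k=2: j=0 S=68.1969 intr=20.9231 cont=24.0083 V=24.0083[hold]; j=1 S=118.7100 intr=0.0000 cont=5.4199 V=5.4199[hold]; j=2 S=206.6380 intr=0.0000 cont=0.0000 V=0.0000[hold]  S*(2)=-
k=1: j=0 S=89.9758 intr=0.0000 cont=14.7426 V=14.7426[hold]; j=1 S=156.6205 intr=0.0000 cont=2.7585 V=2.7585[hold]  S*(1)=-
k=0: j=0 S=118.7100 intr=0.0000 cont=8.7876 V=8.7876[hold]  S*(0)=-

price = 8.7876
boundary = - - - 51.6896
tree:
8.7876
14.7426 2.7585
24.0083 5.4199 0.0000
37.4304 10.6490 0.0000 0.0000
49.9421 20.9231 0.0000 0.0000 0.0000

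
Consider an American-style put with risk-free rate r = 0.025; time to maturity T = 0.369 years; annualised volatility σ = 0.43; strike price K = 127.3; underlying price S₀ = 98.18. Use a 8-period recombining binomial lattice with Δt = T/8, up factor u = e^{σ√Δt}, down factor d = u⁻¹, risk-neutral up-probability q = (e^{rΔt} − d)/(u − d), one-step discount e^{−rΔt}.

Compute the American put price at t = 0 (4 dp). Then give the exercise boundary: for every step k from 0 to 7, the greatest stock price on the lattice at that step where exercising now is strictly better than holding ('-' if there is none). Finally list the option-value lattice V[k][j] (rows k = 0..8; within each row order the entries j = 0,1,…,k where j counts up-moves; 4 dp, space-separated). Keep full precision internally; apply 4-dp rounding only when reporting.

Δt=0.04612  u=1.09675  d=0.91179  q=0.48317  discount=0.99885
step 8 (expiry): payoffs max(K−S,0) = 80.4007 70.8868 59.4430 45.6777 29.1200 9.2035 0.0000 0.0000 0.0000
step 7: (k=7,j=0): S=51.4368, (K−S)⁺=75.8632, hold=75.7165 ⇒ V=75.8632 exercise | (k=7,j=1): S=61.8711, (K−S)⁺=65.4289, hold=65.2822 ⇒ V=65.4289 exercise | (k=7,j=2): S=74.4221, (K−S)⁺=52.8779, hold=52.7312 ⇒ V=52.8779 exercise | (k=7,j=3): S=89.5192, (K−S)⁺=37.7808, hold=37.6341 ⇒ V=37.7808 exercise | (k=7,j=4): S=107.6788, (K−S)⁺=19.6212, hold=19.4745 ⇒ V=19.6212 exercise | (k=7,j=5): S=129.5222, (K−S)⁺=0.0000, hold=4.7512 ⇒ V=4.7512 continue | (k=7,j=6): S=155.7967, (K−S)⁺=0.0000, hold=0.0000 ⇒ V=0.0000 continue | (k=7,j=7): S=187.4013, (K−S)⁺=0.0000, hold=0.0000 ⇒ V=0.0000 continue  boundary S*=107.6788
step 6: (k=6,j=0): S=56.4132, (K−S)⁺=70.8868, hold=70.7401 ⇒ V=70.8868 exercise | (k=6,j=1): S=67.8570, (K−S)⁺=59.4430, hold=59.2963 ⇒ V=59.4430 exercise | (k=6,j=2): S=81.6223, (K−S)⁺=45.6777, hold=45.5310 ⇒ V=45.6777 exercise | (k=6,j=3): S=98.1800, (K−S)⁺=29.1200, hold=28.9733 ⇒ V=29.1200 exercise | (k=6,j=4): S=118.0965, (K−S)⁺=9.2035, hold=12.4222 ⇒ V=12.4222 continue | (k=6,j=5): S=142.0533, (K−S)⁺=0.0000, hold=2.4527 ⇒ V=2.4527 continue | (k=6,j=6): S=170.8699, (K−S)⁺=0.0000, hold=0.0000 ⇒ V=0.0000 continue  boundary S*=98.1800
step 5: (k=5,j=0): S=61.8711, (K−S)⁺=65.4289, hold=65.2822 ⇒ V=65.4289 exercise | (k=5,j=1): S=74.4221, (K−S)⁺=52.8779, hold=52.7312 ⇒ V=52.8779 exercise | (k=5,j=2): S=89.5192, (K−S)⁺=37.7808, hold=37.6341 ⇒ V=37.7808 exercise | (k=5,j=3): S=107.6788, (K−S)⁺=19.6212, hold=21.0279 ⇒ V=21.0279 continue | (k=5,j=4): S=129.5222, (K−S)⁺=0.0000, hold=7.5965 ⇒ V=7.5965 continue | (k=5,j=5): S=155.7967, (K−S)⁺=0.0000, hold=1.2662 ⇒ V=1.2662 continue  boundary S*=89.5192
step 4: (k=4,j=0): S=67.8570, (K−S)⁺=59.4430, hold=59.2963 ⇒ V=59.4430 exercise | (k=4,j=1): S=81.6223, (K−S)⁺=45.6777, hold=45.5310 ⇒ V=45.6777 exercise | (k=4,j=2): S=98.1800, (K−S)⁺=29.1200, hold=29.6522 ⇒ V=29.6522 continue | (k=4,j=3): S=118.0965, (K−S)⁺=9.2035, hold=14.5215 ⇒ V=14.5215 continue | (k=4,j=4): S=142.0533, (K−S)⁺=0.0000, hold=4.5327 ⇒ V=4.5327 continue  boundary S*=81.6223
step 3: (k=3,j=0): S=74.4221, (K−S)⁺=52.8779, hold=52.7312 ⇒ V=52.8779 exercise | (k=3,j=1): S=89.5192, (K−S)⁺=37.7808, hold=37.8910 ⇒ V=37.8910 continue | (k=3,j=2): S=107.6788, (K−S)⁺=19.6212, hold=22.3158 ⇒ V=22.3158 continue | (k=3,j=3): S=129.5222, (K−S)⁺=0.0000, hold=9.6841 ⇒ V=9.6841 continue  boundary S*=74.4221
step 2: (k=2,j=0): S=81.6223, (K−S)⁺=45.6777, hold=45.5841 ⇒ V=45.6777 exercise | (k=2,j=1): S=98.1800, (K−S)⁺=29.1200, hold=30.3306 ⇒ V=30.3306 continue | (k=2,j=2): S=118.0965, (K−S)⁺=9.2035, hold=16.1939 ⇒ V=16.1939 continue  boundary S*=81.6223
step 1: (k=1,j=0): S=89.5192, (K−S)⁺=37.7808, hold=38.2184 ⇒ V=38.2184 continue | (k=1,j=1): S=107.6788, (K−S)⁺=19.6212, hold=23.4731 ⇒ V=23.4731 continue  boundary S*=-
step 0: (k=0,j=0): S=98.1800, (K−S)⁺=29.1200, hold=31.0581 ⇒ V=31.0581 continue  boundary S*=-

price = 31.0581
boundary = - - 81.6223 74.4221 81.6223 89.5192 98.1800 107.6788
tree:
31.0581
38.2184 23.4731
45.6777 30.3306 16.1939
52.8779 37.8910 22.3158 9.6841
59.4430 45.6777 29.6522 14.5215 4.5327
65.4289 52.8779 37.7808 21.0279 7.5965 1.2662
70.8868 59.4430 45.6777 29.1200 12.4222 2.4527 0.0000
75.8632 65.4289 52.8779 37.7808 19.6212 4.7512 0.0000 0.0000
80.4007 70.8868 59.4430 45.6777 29.1200 9.2035 0.0000 0.0000 0.0000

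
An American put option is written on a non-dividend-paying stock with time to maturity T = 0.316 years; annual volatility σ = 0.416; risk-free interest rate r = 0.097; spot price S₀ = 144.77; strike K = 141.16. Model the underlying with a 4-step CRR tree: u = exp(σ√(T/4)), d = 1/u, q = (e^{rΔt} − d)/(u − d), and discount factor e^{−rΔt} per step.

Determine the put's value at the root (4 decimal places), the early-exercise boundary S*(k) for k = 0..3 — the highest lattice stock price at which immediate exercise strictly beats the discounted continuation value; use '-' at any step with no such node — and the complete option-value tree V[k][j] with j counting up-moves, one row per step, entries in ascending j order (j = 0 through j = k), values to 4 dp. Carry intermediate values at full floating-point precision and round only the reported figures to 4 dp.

price = 9.6240
boundary = - - 114.5827 101.9387
tree:
9.6240
16.3147 3.1766
26.5773 6.4488 0.0000
39.2213 13.0917 0.0000 0.0000
50.4700 26.5773 0.0000 0.0000 0.0000

Δt=0.07900, u=1.12403, d=0.88965, q=0.50362, disc=e^(-rΔt)=0.99237
k=4 terminal: V=max(K-S,0) → 50.4700 26.5773 0.0000 0.0000 0.0000
k=3: j=0 S=101.9387 intr=39.2213 cont=38.1437 V=39.2213[EX]; j=1 S=128.7949 intr=12.3651 cont=13.0917 V=13.0917[hold]; j=2 S=162.7265 intr=0.0000 cont=0.0000 V=0.0000[hold]; j=3 S=205.5976 intr=0.0000 cont=0.0000 V=0.0000[hold]  S*(3)=101.9387
k=2: j=0 S=114.5827 intr=26.5773 cont=25.8629 V=26.5773[EX]; j=1 S=144.7700 intr=0.0000 cont=6.4488 V=6.4488[hold]; j=2 S=182.9103 intr=0.0000 cont=0.0000 V=0.0000[hold]  S*(2)=114.5827
k=1: j=0 S=128.7949 intr=12.3651 cont=16.3147 V=16.3147[hold]; j=1 S=162.7265 intr=0.0000 cont=3.1766 V=3.1766[hold]  S*(1)=-
k=0: j=0 S=144.7700 intr=0.0000 cont=9.6240 V=9.6240[hold]  S*(0)=-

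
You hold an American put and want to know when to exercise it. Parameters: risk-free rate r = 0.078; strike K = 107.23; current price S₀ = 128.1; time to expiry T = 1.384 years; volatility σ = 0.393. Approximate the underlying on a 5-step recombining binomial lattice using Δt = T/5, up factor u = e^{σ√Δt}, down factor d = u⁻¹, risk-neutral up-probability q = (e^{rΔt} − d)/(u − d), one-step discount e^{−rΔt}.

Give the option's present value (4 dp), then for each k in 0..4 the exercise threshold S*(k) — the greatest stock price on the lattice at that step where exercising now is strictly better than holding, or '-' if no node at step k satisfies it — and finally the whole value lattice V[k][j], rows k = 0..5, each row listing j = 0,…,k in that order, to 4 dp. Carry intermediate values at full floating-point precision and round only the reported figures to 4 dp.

price = 8.8400
boundary = - - - 68.8905 84.7141
tree:
8.8400
14.9393 3.1478
24.4766 6.0870 0.3563
38.3395 11.7298 0.7295 0.0000
51.2075 22.5159 1.4935 0.0000 0.0000
61.6718 38.3395 3.0576 0.0000 0.0000 0.0000

Δt=0.27680  u=1.22969  d=0.81321  q=0.50090  discount=0.97864
step 5 (expiry): payoffs max(K−S,0) = 61.6718 38.3395 3.0576 0.0000 0.0000 0.0000
step 4: (k=4,j=0): S=56.0225, (K−S)⁺=51.2075, hold=48.9171 ⇒ V=51.2075 exercise | (k=4,j=1): S=84.7141, (K−S)⁺=22.5159, hold=20.2255 ⇒ V=22.5159 exercise | (k=4,j=2): S=128.1000, (K−S)⁺=0.0000, hold=1.4935 ⇒ V=1.4935 continue | (k=4,j=3): S=193.7057, (K−S)⁺=0.0000, hold=0.0000 ⇒ V=0.0000 continue | (k=4,j=4): S=292.9109, (K−S)⁺=0.0000, hold=0.0000 ⇒ V=0.0000 continue  boundary S*=84.7141
step 3: (k=3,j=0): S=68.8905, (K−S)⁺=38.3395, hold=36.0492 ⇒ V=38.3395 exercise | (k=3,j=1): S=104.1724, (K−S)⁺=3.0576, hold=11.7298 ⇒ V=11.7298 continue | (k=3,j=2): S=157.5236, (K−S)⁺=0.0000, hold=0.7295 ⇒ V=0.7295 continue | (k=3,j=3): S=238.1985, (K−S)⁺=0.0000, hold=0.0000 ⇒ V=0.0000 continue  boundary S*=68.8905
step 2: (k=2,j=0): S=84.7141, (K−S)⁺=22.5159, hold=24.4766 ⇒ V=24.4766 continue | (k=2,j=1): S=128.1000, (K−S)⁺=0.0000, hold=6.0870 ⇒ V=6.0870 continue | (k=2,j=2): S=193.7057, (K−S)⁺=0.0000, hold=0.3563 ⇒ V=0.3563 continue  boundary S*=-
step 1: (k=1,j=0): S=104.1724, (K−S)⁺=3.0576, hold=14.9393 ⇒ V=14.9393 continue | (k=1,j=1): S=157.5236, (K−S)⁺=0.0000, hold=3.1478 ⇒ V=3.1478 continue  boundary S*=-
step 0: (k=0,j=0): S=128.1000, (K−S)⁺=0.0000, hold=8.8400 ⇒ V=8.8400 continue  boundary S*=-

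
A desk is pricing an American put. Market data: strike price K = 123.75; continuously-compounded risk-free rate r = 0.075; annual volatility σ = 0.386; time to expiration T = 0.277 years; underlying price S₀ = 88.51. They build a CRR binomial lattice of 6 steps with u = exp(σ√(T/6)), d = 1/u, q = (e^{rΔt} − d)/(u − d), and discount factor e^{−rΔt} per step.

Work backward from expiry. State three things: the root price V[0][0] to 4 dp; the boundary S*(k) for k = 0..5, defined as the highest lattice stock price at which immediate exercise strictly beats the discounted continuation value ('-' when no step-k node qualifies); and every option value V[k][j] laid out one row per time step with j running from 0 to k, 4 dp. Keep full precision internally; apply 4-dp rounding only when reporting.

Δt=0.04617  u=1.08647  d=0.92041  q=0.50016  discount=0.99654
step 6 (expiry): payoffs max(K−S,0) = 69.9384 60.2293 48.7686 35.2400 19.2705 0.4197 0.0000
step 5: (k=5,j=0): S=58.4650, (K−S)⁺=65.2850, hold=64.8573 ⇒ V=65.2850 exercise | (k=5,j=1): S=69.0135, (K−S)⁺=54.7365, hold=54.3087 ⇒ V=54.7365 exercise | (k=5,j=2): S=81.4654, (K−S)⁺=42.2846, hold=41.8569 ⇒ V=42.2846 exercise | (k=5,j=3): S=96.1638, (K−S)⁺=27.5862, hold=27.1584 ⇒ V=27.5862 exercise | (k=5,j=4): S=113.5143, (K−S)⁺=10.2357, hold=9.8080 ⇒ V=10.2357 exercise | (k=5,j=5): S=133.9952, (K−S)⁺=0.0000, hold=0.2091 ⇒ V=0.2091 continue  boundary S*=113.5143
step 4: (k=4,j=0): S=63.5207, (K−S)⁺=60.2293, hold=59.8016 ⇒ V=60.2293 exercise | (k=4,j=1): S=74.9814, (K−S)⁺=48.7686, hold=48.3408 ⇒ V=48.7686 exercise | (k=4,j=2): S=88.5100, (K−S)⁺=35.2400, hold=34.8123 ⇒ V=35.2400 exercise | (k=4,j=3): S=104.4795, (K−S)⁺=19.2705, hold=18.8428 ⇒ V=19.2705 exercise | (k=4,j=4): S=123.3303, (K−S)⁺=0.4197, hold=5.2027 ⇒ V=5.2027 continue  boundary S*=104.4795
step 3: (k=3,j=0): S=69.0135, (K−S)⁺=54.7365, hold=54.3087 ⇒ V=54.7365 exercise | (k=3,j=1): S=81.4654, (K−S)⁺=42.2846, hold=41.8569 ⇒ V=42.2846 exercise | (k=3,j=2): S=96.1638, (K−S)⁺=27.5862, hold=27.1584 ⇒ V=27.5862 exercise | (k=3,j=3): S=113.5143, (K−S)⁺=10.2357, hold=12.1920 ⇒ V=12.1920 continue  boundary S*=96.1638
step 2: (k=2,j=0): S=74.9814, (K−S)⁺=48.7686, hold=48.3408 ⇒ V=48.7686 exercise | (k=2,j=1): S=88.5100, (K−S)⁺=35.2400, hold=34.8123 ⇒ V=35.2400 exercise | (k=2,j=2): S=104.4795, (K−S)⁺=19.2705, hold=19.8178 ⇒ V=19.8178 continue  boundary S*=88.5100
step 1: (k=1,j=0): S=81.4654, (K−S)⁺=42.2846, hold=41.8569 ⇒ V=42.2846 exercise | (k=1,j=1): S=96.1638, (K−S)⁺=27.5862, hold=27.4312 ⇒ V=27.5862 exercise  boundary S*=96.1638
step 0: (k=0,j=0): S=88.5100, (K−S)⁺=35.2400, hold=34.8123 ⇒ V=35.2400 exercise  boundary S*=88.5100

price = 35.2400
boundary = 88.5100 96.1638 88.5100 96.1638 104.4795 113.5143
tree:
35.2400
42.2846 27.5862
48.7686 35.2400 19.8178
54.7365 42.2846 27.5862 12.1920
60.2293 48.7686 35.2400 19.2705 5.2027
65.2850 54.7365 42.2846 27.5862 10.2357 0.2091
69.9384 60.2293 48.7686 35.2400 19.2705 0.4197 0.0000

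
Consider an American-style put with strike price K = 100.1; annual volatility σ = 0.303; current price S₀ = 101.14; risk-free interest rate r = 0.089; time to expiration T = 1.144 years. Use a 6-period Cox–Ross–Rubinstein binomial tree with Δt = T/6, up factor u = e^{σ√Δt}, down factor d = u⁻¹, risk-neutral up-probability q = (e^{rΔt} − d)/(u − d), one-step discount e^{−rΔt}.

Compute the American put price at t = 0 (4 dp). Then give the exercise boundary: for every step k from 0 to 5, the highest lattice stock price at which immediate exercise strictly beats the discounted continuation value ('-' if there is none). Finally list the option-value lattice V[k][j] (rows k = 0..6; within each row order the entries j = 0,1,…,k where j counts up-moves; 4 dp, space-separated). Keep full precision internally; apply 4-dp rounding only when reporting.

price = 8.5990
boundary = - - 77.6253 68.0054 77.6253 88.6060
tree:
8.5990
14.1770 3.9582
22.4747 7.3182 1.1236
32.0946 13.1197 2.4391 0.0000
40.5223 22.4747 5.2948 0.0000 0.0000
47.9056 32.0946 11.4940 0.0000 0.0000 0.0000
54.3739 40.5223 22.4747 0.0000 0.0000 0.0000 0.0000

Δt=0.19067  u=1.14146  d=0.87607  q=0.53146  discount=0.98317
step 6 (expiry): payoffs max(K−S,0) = 54.3739 40.5223 22.4747 0.0000 0.0000 0.0000 0.0000
step 5: (k=5,j=0): S=52.1944, (K−S)⁺=47.9056, hold=46.2213 ⇒ V=47.9056 exercise | (k=5,j=1): S=68.0054, (K−S)⁺=32.0946, hold=30.4103 ⇒ V=32.0946 exercise | (k=5,j=2): S=88.6060, (K−S)⁺=11.4940, hold=10.3531 ⇒ V=11.4940 exercise | (k=5,j=3): S=115.4470, (K−S)⁺=0.0000, hold=0.0000 ⇒ V=0.0000 continue | (k=5,j=4): S=150.4189, (K−S)⁺=0.0000, hold=0.0000 ⇒ V=0.0000 continue | (k=5,j=5): S=195.9847, (K−S)⁺=0.0000, hold=0.0000 ⇒ V=0.0000 continue  boundary S*=88.6060
step 4: (k=4,j=0): S=59.5777, (K−S)⁺=40.5223, hold=38.8380 ⇒ V=40.5223 exercise | (k=4,j=1): S=77.6253, (K−S)⁺=22.4747, hold=20.7904 ⇒ V=22.4747 exercise | (k=4,j=2): S=101.1400, (K−S)⁺=0.0000, hold=5.2948 ⇒ V=5.2948 continue | (k=4,j=3): S=131.7779, (K−S)⁺=0.0000, hold=0.0000 ⇒ V=0.0000 continue | (k=4,j=4): S=171.6968, (K−S)⁺=0.0000, hold=0.0000 ⇒ V=0.0000 continue  boundary S*=77.6253
step 3: (k=3,j=0): S=68.0054, (K−S)⁺=32.0946, hold=30.4103 ⇒ V=32.0946 exercise | (k=3,j=1): S=88.6060, (K−S)⁺=11.4940, hold=13.1197 ⇒ V=13.1197 continue | (k=3,j=2): S=115.4470, (K−S)⁺=0.0000, hold=2.4391 ⇒ V=2.4391 continue | (k=3,j=3): S=150.4189, (K−S)⁺=0.0000, hold=0.0000 ⇒ V=0.0000 continue  boundary S*=68.0054
step 2: (k=2,j=0): S=77.6253, (K−S)⁺=22.4747, hold=21.6399 ⇒ V=22.4747 exercise | (k=2,j=1): S=101.1400, (K−S)⁺=0.0000, hold=7.3182 ⇒ V=7.3182 continue | (k=2,j=2): S=131.7779, (K−S)⁺=0.0000, hold=1.1236 ⇒ V=1.1236 continue  boundary S*=77.6253
step 1: (k=1,j=0): S=88.6060, (K−S)⁺=11.4940, hold=14.1770 ⇒ V=14.1770 continue | (k=1,j=1): S=115.4470, (K−S)⁺=0.0000, hold=3.9582 ⇒ V=3.9582 continue  boundary S*=-
step 0: (k=0,j=0): S=101.1400, (K−S)⁺=0.0000, hold=8.5990 ⇒ V=8.5990 continue  boundary S*=-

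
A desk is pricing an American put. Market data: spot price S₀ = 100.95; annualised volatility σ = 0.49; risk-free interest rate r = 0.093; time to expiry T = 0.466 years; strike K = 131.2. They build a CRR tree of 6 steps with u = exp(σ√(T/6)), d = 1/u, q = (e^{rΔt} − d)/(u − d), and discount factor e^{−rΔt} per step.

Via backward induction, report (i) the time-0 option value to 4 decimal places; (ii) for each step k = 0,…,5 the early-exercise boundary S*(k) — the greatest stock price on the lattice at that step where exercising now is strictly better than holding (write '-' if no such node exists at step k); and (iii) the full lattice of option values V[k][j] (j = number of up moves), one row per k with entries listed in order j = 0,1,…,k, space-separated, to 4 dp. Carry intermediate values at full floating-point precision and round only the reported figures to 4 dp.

Δt=0.07767, u=1.14632, d=0.87236, q=0.49237, disc=e^(-rΔt)=0.99280
k=6 terminal: V=max(K-S,0) → 86.7091 72.7368 54.3764 30.2500 0.0000 0.0000 0.0000
k=5: j=0 S=51.0008 intr=80.1992 cont=79.2550 V=80.1992[EX]; j=1 S=67.0176 intr=64.1824 cont=63.2382 V=64.1824[EX]; j=2 S=88.0644 intr=43.1356 cont=42.1913 V=43.1356[EX]; j=3 S=115.7210 intr=15.4790 cont=15.2452 V=15.4790[EX]; j=4 S=152.0631 intr=0.0000 cont=0.0000 V=0.0000[hold]; j=5 S=199.8185 intr=0.0000 cont=0.0000 V=0.0000[hold]  S*(5)=115.7210
k=4: j=0 S=58.4632 intr=72.7368 cont=71.7925 V=72.7368[EX]; j=1 S=76.8236 intr=54.3764 cont=53.4322 V=54.3764[EX]; j=2 S=100.9500 intr=30.2500 cont=29.3058 V=30.2500[EX]; j=3 S=132.6533 intr=0.0000 cont=7.8010 V=7.8010[hold]; j=4 S=174.3130 intr=0.0000 cont=0.0000 V=0.0000[hold]  S*(4)=100.9500
k=3: j=0 S=67.0176 intr=64.1824 cont=63.2382 V=64.1824[EX]; j=1 S=88.0644 intr=43.1356 cont=42.1913 V=43.1356[EX]; j=2 S=115.7210 intr=15.4790 cont=19.0585 V=19.0585[hold]; j=3 S=152.0631 intr=0.0000 cont=3.9315 V=3.9315[hold]  S*(3)=88.0644
k=2: j=0 S=76.8236 intr=54.3764 cont=53.4322 V=54.3764[EX]; j=1 S=100.9500 intr=30.2500 cont=31.0555 V=31.0555[hold]; j=2 S=132.6533 intr=0.0000 cont=11.5268 V=11.5268[hold]  S*(2)=76.8236
k=1: j=0 S=88.0644 intr=43.1356 cont=42.5851 V=43.1356[EX]; j=1 S=115.7210 intr=15.4790 cont=21.2858 V=21.2858[hold]  S*(1)=88.0644
k=0: j=0 S=100.9500 intr=30.2500 cont=32.1443 V=32.1443[hold]  S*(0)=-

price = 32.1443
boundary = - 88.0644 76.8236 88.0644 100.9500 115.7210
tree:
32.1443
43.1356 21.2858
54.3764 31.0555 11.5268
64.1824 43.1356 19.0585 3.9315
72.7368 54.3764 30.2500 7.8010 0.0000
80.1992 64.1824 43.1356 15.4790 0.0000 0.0000
86.7091 72.7368 54.3764 30.2500 0.0000 0.0000 0.0000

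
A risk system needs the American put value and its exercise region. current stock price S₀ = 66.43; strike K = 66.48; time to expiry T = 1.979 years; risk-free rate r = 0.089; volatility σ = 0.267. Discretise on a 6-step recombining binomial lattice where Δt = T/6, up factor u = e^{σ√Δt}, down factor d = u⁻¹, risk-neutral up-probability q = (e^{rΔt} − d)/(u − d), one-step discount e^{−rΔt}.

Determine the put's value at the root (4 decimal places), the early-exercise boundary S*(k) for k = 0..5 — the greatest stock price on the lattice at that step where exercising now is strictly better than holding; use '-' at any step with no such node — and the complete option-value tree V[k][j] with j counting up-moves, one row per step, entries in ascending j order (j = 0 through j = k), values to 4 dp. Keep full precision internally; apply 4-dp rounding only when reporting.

price = 5.8441
boundary = - - 48.8848 41.9352 48.8848 56.9861
tree:
5.8441
10.3286 2.6108
17.5952 5.1351 0.7546
24.5448 9.7574 1.7550 0.0039
30.5064 17.5952 4.0819 0.0092 0.0000
35.6205 24.5448 9.4939 0.0214 0.0000 0.0000
40.0076 30.5064 17.5952 0.0500 0.0000 0.0000 0.0000

Δt=0.32983  u=1.16572  d=0.85784  q=0.55850  discount=0.97107
step 6 (expiry): payoffs max(K−S,0) = 40.0076 30.5064 17.5952 0.0500 0.0000 0.0000 0.0000
step 5: (k=5,j=0): S=30.8595, (K−S)⁺=35.6205, hold=33.6974 ⇒ V=35.6205 exercise | (k=5,j=1): S=41.9352, (K−S)⁺=24.5448, hold=22.6216 ⇒ V=24.5448 exercise | (k=5,j=2): S=56.9861, (K−S)⁺=9.4939, hold=7.5707 ⇒ V=9.4939 exercise | (k=5,j=3): S=77.4389, (K−S)⁺=0.0000, hold=0.0214 ⇒ V=0.0214 continue | (k=5,j=4): S=105.2325, (K−S)⁺=0.0000, hold=0.0000 ⇒ V=0.0000 continue | (k=5,j=5): S=143.0014, (K−S)⁺=0.0000, hold=0.0000 ⇒ V=0.0000 continue  boundary S*=56.9861
step 4: (k=4,j=0): S=35.9736, (K−S)⁺=30.5064, hold=28.5833 ⇒ V=30.5064 exercise | (k=4,j=1): S=48.8848, (K−S)⁺=17.5952, hold=15.6720 ⇒ V=17.5952 exercise | (k=4,j=2): S=66.4300, (K−S)⁺=0.0500, hold=4.0819 ⇒ V=4.0819 continue | (k=4,j=3): S=90.2723, (K−S)⁺=0.0000, hold=0.0092 ⇒ V=0.0092 continue | (k=4,j=4): S=122.6719, (K−S)⁺=0.0000, hold=0.0000 ⇒ V=0.0000 continue  boundary S*=48.8848
step 3: (k=3,j=0): S=41.9352, (K−S)⁺=24.5448, hold=22.6216 ⇒ V=24.5448 exercise | (k=3,j=1): S=56.9861, (K−S)⁺=9.4939, hold=9.7574 ⇒ V=9.7574 continue | (k=3,j=2): S=77.4389, (K−S)⁺=0.0000, hold=1.7550 ⇒ V=1.7550 continue | (k=3,j=3): S=105.2325, (K−S)⁺=0.0000, hold=0.0039 ⇒ V=0.0039 continue  boundary S*=41.9352
step 2: (k=2,j=0): S=48.8848, (K−S)⁺=17.5952, hold=15.8149 ⇒ V=17.5952 exercise | (k=2,j=1): S=66.4300, (K−S)⁺=0.0500, hold=5.1351 ⇒ V=5.1351 continue | (k=2,j=2): S=90.2723, (K−S)⁺=0.0000, hold=0.7546 ⇒ V=0.7546 continue  boundary S*=48.8848
step 1: (k=1,j=0): S=56.9861, (K−S)⁺=9.4939, hold=10.3286 ⇒ V=10.3286 continue | (k=1,j=1): S=77.4389, (K−S)⁺=0.0000, hold=2.6108 ⇒ V=2.6108 continue  boundary S*=-
step 0: (k=0,j=0): S=66.4300, (K−S)⁺=0.0500, hold=5.8441 ⇒ V=5.8441 continue  boundary S*=-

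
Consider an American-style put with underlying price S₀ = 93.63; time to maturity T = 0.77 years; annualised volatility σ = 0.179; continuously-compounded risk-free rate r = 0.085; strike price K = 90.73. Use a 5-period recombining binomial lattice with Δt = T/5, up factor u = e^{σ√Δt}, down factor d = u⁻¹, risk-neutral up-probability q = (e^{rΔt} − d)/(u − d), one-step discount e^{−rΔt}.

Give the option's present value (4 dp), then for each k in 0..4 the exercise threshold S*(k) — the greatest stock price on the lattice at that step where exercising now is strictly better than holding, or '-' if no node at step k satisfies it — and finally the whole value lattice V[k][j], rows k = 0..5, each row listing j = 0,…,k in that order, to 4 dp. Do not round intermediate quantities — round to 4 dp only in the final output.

price = 2.8289
boundary = - - 81.3582 75.8393 81.3582
tree:
2.8289
5.2438 1.1171
9.3718 2.3270 0.2527
14.8907 4.7416 0.6040 0.0000
20.0352 9.3718 1.4438 0.0000 0.0000
24.8307 14.8907 3.4513 0.0000 0.0000 0.0000

Δt=0.15400  u=1.07277  d=0.93217  q=0.57616  discount=0.98700
step 5 (expiry): payoffs max(K−S,0) = 24.8307 14.8907 3.4513 0.0000 0.0000 0.0000
step 4: (k=4,j=0): S=70.6948, (K−S)⁺=20.0352, hold=18.8553 ⇒ V=20.0352 exercise | (k=4,j=1): S=81.3582, (K−S)⁺=9.3718, hold=8.1919 ⇒ V=9.3718 exercise | (k=4,j=2): S=93.6300, (K−S)⁺=0.0000, hold=1.4438 ⇒ V=1.4438 continue | (k=4,j=3): S=107.7529, (K−S)⁺=0.0000, hold=0.0000 ⇒ V=0.0000 continue | (k=4,j=4): S=124.0059, (K−S)⁺=0.0000, hold=0.0000 ⇒ V=0.0000 continue  boundary S*=81.3582
step 3: (k=3,j=0): S=75.8393, (K−S)⁺=14.8907, hold=13.7108 ⇒ V=14.8907 exercise | (k=3,j=1): S=87.2787, (K−S)⁺=3.4513, hold=4.7416 ⇒ V=4.7416 continue | (k=3,j=2): S=100.4435, (K−S)⁺=0.0000, hold=0.6040 ⇒ V=0.6040 continue | (k=3,j=3): S=115.5941, (K−S)⁺=0.0000, hold=0.0000 ⇒ V=0.0000 continue  boundary S*=75.8393
step 2: (k=2,j=0): S=81.3582, (K−S)⁺=9.3718, hold=8.9256 ⇒ V=9.3718 exercise | (k=2,j=1): S=93.6300, (K−S)⁺=0.0000, hold=2.3270 ⇒ V=2.3270 continue | (k=2,j=2): S=107.7529, (K−S)⁺=0.0000, hold=0.2527 ⇒ V=0.2527 continue  boundary S*=81.3582
step 1: (k=1,j=0): S=87.2787, (K−S)⁺=3.4513, hold=5.2438 ⇒ V=5.2438 continue | (k=1,j=1): S=100.4435, (K−S)⁺=0.0000, hold=1.1171 ⇒ V=1.1171 continue  boundary S*=-
step 0: (k=0,j=0): S=93.6300, (K−S)⁺=0.0000, hold=2.8289 ⇒ V=2.8289 continue  boundary S*=-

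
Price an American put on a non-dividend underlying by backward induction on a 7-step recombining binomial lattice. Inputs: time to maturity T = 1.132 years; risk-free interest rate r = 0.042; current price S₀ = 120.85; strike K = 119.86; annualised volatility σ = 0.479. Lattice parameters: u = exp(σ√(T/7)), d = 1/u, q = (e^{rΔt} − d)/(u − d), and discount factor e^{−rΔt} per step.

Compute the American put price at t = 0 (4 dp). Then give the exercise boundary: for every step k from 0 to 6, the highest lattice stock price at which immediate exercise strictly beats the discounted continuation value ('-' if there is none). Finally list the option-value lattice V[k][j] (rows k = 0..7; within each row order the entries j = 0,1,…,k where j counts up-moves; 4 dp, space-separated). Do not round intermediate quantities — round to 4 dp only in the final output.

Δt=0.16171  u=1.21243  d=0.82479  q=0.46957  discount=0.99323
step 7 (expiry): payoffs max(K−S,0) = 88.4796 73.7315 52.0521 20.1839 0.0000 0.0000 0.0000 0.0000
step 6: (k=6,j=0): S=38.0465, (K−S)⁺=81.8135, hold=81.0022 ⇒ V=81.8135 exercise | (k=6,j=1): S=55.9275, (K−S)⁺=63.9325, hold=63.1212 ⇒ V=63.9325 exercise | (k=6,j=2): S=82.2121, (K−S)⁺=37.6479, hold=36.8366 ⇒ V=37.6479 exercise | (k=6,j=3): S=120.8500, (K−S)⁺=0.0000, hold=10.6336 ⇒ V=10.6336 continue | (k=6,j=4): S=177.6468, (K−S)⁺=0.0000, hold=0.0000 ⇒ V=0.0000 continue | (k=6,j=5): S=261.1369, (K−S)⁺=0.0000, hold=0.0000 ⇒ V=0.0000 continue | (k=6,j=6): S=383.8655, (K−S)⁺=0.0000, hold=0.0000 ⇒ V=0.0000 continue  boundary S*=82.2121
step 5: (k=5,j=0): S=46.1285, (K−S)⁺=73.7315, hold=72.9201 ⇒ V=73.7315 exercise | (k=5,j=1): S=67.8079, (K−S)⁺=52.0521, hold=51.2407 ⇒ V=52.0521 exercise | (k=5,j=2): S=99.6761, (K−S)⁺=20.1839, hold=24.7937 ⇒ V=24.7937 continue | (k=5,j=3): S=146.5217, (K−S)⁺=0.0000, hold=5.6021 ⇒ V=5.6021 continue | (k=5,j=4): S=215.3837, (K−S)⁺=0.0000, hold=0.0000 ⇒ V=0.0000 continue | (k=5,j=5): S=316.6093, (K−S)⁺=0.0000, hold=0.0000 ⇒ V=0.0000 continue  boundary S*=67.8079
step 4: (k=4,j=0): S=55.9275, (K−S)⁺=63.9325, hold=63.1212 ⇒ V=63.9325 exercise | (k=4,j=1): S=82.2121, (K−S)⁺=37.6479, hold=38.9866 ⇒ V=38.9866 continue | (k=4,j=2): S=120.8500, (K−S)⁺=0.0000, hold=15.6750 ⇒ V=15.6750 continue | (k=4,j=3): S=177.6468, (K−S)⁺=0.0000, hold=2.9514 ⇒ V=2.9514 continue | (k=4,j=4): S=261.1369, (K−S)⁺=0.0000, hold=0.0000 ⇒ V=0.0000 continue  boundary S*=55.9275
step 3: (k=3,j=0): S=67.8079, (K−S)⁺=52.0521, hold=51.8651 ⇒ V=52.0521 exercise | (k=3,j=1): S=99.6761, (K−S)⁺=20.1839, hold=27.8503 ⇒ V=27.8503 continue | (k=3,j=2): S=146.5217, (K−S)⁺=0.0000, hold=9.6347 ⇒ V=9.6347 continue | (k=3,j=3): S=215.3837, (K−S)⁺=0.0000, hold=1.5549 ⇒ V=1.5549 continue  boundary S*=67.8079
step 2: (k=2,j=0): S=82.2121, (K−S)⁺=37.6479, hold=40.4121 ⇒ V=40.4121 continue | (k=2,j=1): S=120.8500, (K−S)⁺=0.0000, hold=19.1661 ⇒ V=19.1661 continue | (k=2,j=2): S=177.6468, (K−S)⁺=0.0000, hold=5.8011 ⇒ V=5.8011 continue  boundary S*=-
step 1: (k=1,j=0): S=99.6761, (K−S)⁺=20.1839, hold=30.2295 ⇒ V=30.2295 continue | (k=1,j=1): S=146.5217, (K−S)⁺=0.0000, hold=12.8030 ⇒ V=12.8030 continue  boundary S*=-
step 0: (k=0,j=0): S=120.8500, (K−S)⁺=0.0000, hold=21.8973 ⇒ V=21.8973 continue  boundary S*=-

price = 21.8973
boundary = - - - 67.8079 55.9275 67.8079 82.2121
tree:
21.8973
30.2295 12.8030
40.4121 19.1661 5.8011
52.0521 27.8503 9.6347 1.5549
63.9325 38.9866 15.6750 2.9514 0.0000
73.7315 52.0521 24.7937 5.6021 0.0000 0.0000
81.8135 63.9325 37.6479 10.6336 0.0000 0.0000 0.0000
88.4796 73.7315 52.0521 20.1839 0.0000 0.0000 0.0000 0.0000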